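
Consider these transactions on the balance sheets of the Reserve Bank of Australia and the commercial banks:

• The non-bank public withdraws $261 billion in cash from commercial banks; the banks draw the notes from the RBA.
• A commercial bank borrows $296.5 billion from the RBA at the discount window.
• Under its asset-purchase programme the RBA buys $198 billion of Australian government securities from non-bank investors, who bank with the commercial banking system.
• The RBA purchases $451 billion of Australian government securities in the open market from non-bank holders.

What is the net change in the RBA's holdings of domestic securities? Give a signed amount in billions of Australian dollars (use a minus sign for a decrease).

RBA balance sheet:
  Assets:      Securities +$649B, Loans to banks +$296.5B
  Liabilities: Bank reserves +$684.5B, Currency in circulation +$261B
So the change in the RBA's holdings of domestic securities is +$649 billion.

+$649 billion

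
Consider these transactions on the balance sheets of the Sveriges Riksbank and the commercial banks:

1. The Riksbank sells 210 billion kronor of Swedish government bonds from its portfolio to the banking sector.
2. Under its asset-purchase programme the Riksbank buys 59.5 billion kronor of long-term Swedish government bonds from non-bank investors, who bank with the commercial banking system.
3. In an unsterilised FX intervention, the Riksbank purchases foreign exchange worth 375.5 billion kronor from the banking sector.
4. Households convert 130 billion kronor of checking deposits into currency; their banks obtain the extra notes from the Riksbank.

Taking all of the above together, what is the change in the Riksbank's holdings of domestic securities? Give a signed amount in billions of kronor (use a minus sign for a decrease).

-150.5 billion

Riksbank balance sheet:
  Assets:      Securities −150.5B, Foreign assets +375.5B
  Liabilities: Bank reserves +95B, Currency in circulation +130B
So the change in the Riksbank's holdings of domestic securities is -150.5 billion.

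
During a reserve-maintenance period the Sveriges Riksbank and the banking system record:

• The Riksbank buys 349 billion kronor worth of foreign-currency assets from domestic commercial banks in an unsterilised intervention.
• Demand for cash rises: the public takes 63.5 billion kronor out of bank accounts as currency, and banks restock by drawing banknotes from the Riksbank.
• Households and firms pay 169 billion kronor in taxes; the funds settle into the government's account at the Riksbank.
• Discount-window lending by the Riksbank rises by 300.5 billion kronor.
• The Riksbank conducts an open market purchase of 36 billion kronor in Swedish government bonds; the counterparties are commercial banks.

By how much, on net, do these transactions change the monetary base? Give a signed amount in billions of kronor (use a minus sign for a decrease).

+516.5 billion

FX purchase 349 billion kronor: Riksbank balance sheet expands → +349B.
Currency withdrawal 63.5 billion kronor: just a shift between currency and reserves — both are base money → 0.
Government account inflow 169 billion kronor: reserves shift to a non-base liability → −169B.
Discount-window loan 300.5 billion kronor: Riksbank balance sheet expands → +300.5B.
OMO purchase (from banks) 36 billion kronor: Riksbank balance sheet expands → +36B.
Net: 349 + 0 − 169 + 300.5 + 36 = +516.5 billion.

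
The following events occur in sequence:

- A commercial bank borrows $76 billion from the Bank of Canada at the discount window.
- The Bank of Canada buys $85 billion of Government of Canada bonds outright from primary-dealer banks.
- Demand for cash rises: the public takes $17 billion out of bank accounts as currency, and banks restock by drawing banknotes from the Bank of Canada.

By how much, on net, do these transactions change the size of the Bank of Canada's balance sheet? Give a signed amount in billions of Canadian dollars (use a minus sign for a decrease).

Bank of Canada balance sheet:
  Assets:      Securities +$85B, Loans to banks +$76B
  Liabilities: Bank reserves +$144B, Currency in circulation +$17B
Change in total Bank of Canada assets = +$161 billion.

+$161 billion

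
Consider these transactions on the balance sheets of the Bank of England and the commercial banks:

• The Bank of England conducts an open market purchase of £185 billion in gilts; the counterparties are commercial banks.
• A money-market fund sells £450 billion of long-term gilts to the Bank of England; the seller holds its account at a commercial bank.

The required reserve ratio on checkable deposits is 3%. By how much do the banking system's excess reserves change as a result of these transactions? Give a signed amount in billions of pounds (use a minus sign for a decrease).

OMO purchase (from banks) £185 billion: reserves +£185B, deposits 0.
Asset purchase (from non-banks) £450 billion: reserves +£450B, deposits +£450B.
Totals: Δreserves = +£635B, Δdeposits = +£450B.
Δrequired reserves = 3% × +£450B = +£13.5B.
Δexcess reserves = Δreserves − Δrequired = +£635B − (+£13.5B) = +£621.5 billion.

+£621.5 billion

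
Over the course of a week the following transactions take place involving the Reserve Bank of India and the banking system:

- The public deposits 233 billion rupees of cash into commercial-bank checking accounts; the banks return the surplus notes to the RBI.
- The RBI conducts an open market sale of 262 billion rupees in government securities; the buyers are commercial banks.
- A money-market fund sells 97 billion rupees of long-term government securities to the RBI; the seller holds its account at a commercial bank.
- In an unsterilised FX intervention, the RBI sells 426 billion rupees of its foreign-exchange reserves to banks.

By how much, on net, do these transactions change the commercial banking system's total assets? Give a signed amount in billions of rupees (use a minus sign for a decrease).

RBI balance sheet:
  Assets:      Securities −165B, Foreign assets −426B
  Liabilities: Bank reserves −358B, Currency in circulation −233B
Commercial banking system:
  Assets:      Reserves at CB −358B, Securities +262B, Foreign assets +426B
  Liabilities: Checkable deposits +330B
Change in total bank assets = +330 billion.

+330 billion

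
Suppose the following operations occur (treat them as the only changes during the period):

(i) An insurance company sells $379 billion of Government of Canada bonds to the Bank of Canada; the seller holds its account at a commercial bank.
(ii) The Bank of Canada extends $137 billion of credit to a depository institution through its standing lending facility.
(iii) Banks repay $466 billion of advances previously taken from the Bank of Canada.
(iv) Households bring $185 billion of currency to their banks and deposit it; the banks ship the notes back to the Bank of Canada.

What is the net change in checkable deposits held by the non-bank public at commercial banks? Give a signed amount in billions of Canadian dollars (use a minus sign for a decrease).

+$564 billion

Asset purchase (from non-banks) $379 billion: non-bank counterparties' bank balances rise → +$379B.
Discount-window loan $137 billion: the counterparty is a bank, so public deposits are unchanged → 0.
Discount-window repayment $466 billion: the counterparty is a bank, so public deposits are unchanged → 0.
Currency deposit $185 billion: non-bank counterparties' bank balances rise → +$185B.
Net: 379 + 0 + 0 + 185 = +$564 billion.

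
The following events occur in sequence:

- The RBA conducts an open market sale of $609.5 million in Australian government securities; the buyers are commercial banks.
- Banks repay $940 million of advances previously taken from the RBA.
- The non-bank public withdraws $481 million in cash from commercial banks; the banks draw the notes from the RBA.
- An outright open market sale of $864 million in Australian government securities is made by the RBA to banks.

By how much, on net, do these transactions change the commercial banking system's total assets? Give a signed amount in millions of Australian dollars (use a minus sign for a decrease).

-$1421 million

RBA balance sheet:
  Assets:      Securities −$1473.5M, Loans to banks −$940M
  Liabilities: Bank reserves −$2894.5M, Currency in circulation +$481M
Commercial banking system:
  Assets:      Reserves at CB −$2894.5M, Securities +$1473.5M
  Liabilities: Checkable deposits −$481M, Borrowings from CB −$940M
Change in total bank assets = -$1421 million.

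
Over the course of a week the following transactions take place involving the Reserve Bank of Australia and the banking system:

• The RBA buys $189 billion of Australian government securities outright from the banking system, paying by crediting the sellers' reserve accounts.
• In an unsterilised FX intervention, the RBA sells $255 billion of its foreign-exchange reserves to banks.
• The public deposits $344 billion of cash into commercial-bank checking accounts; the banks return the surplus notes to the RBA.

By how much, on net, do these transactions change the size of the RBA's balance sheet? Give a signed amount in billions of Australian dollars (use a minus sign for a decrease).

RBA balance sheet:
  Assets:      Securities +$189B, Foreign assets −$255B
  Liabilities: Bank reserves +$278B, Currency in circulation −$344B
Commercial banking system:
  Assets:      Reserves at CB +$278B, Securities −$189B, Foreign assets +$255B
  Liabilities: Checkable deposits +$344B
Change in total RBA assets = -$66 billion.

-$66 billion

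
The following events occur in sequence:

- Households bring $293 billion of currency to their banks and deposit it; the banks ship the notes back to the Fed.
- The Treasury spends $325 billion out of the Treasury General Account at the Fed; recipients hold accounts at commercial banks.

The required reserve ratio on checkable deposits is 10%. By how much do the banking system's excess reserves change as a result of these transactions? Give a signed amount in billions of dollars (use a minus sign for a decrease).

Currency deposit $293 billion: reserves +$293B, deposits +$293B.
Government spending $325 billion: reserves +$325B, deposits +$325B.
Totals: Δreserves = +$618B, Δdeposits = +$618B.
Δrequired reserves = 10% × +$618B = +$61.8B.
Δexcess reserves = Δreserves − Δrequired = +$618B − (+$61.8B) = +$556.2 billion.

+$556.2 billion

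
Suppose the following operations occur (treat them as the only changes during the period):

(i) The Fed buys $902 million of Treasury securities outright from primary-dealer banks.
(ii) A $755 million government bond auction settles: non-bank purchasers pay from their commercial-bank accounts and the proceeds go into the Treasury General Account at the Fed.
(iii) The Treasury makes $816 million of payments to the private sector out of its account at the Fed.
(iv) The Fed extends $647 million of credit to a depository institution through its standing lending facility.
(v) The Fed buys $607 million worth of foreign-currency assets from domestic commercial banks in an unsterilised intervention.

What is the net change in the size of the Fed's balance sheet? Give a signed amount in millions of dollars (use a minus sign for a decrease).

Fed balance sheet:
  Assets:      Securities +$902M, Loans to banks +$647M, Foreign assets +$607M
  Liabilities: Bank reserves +$2217M, Government deposits −$61M
Change in total Fed assets = +$2156 million.

+$2156 million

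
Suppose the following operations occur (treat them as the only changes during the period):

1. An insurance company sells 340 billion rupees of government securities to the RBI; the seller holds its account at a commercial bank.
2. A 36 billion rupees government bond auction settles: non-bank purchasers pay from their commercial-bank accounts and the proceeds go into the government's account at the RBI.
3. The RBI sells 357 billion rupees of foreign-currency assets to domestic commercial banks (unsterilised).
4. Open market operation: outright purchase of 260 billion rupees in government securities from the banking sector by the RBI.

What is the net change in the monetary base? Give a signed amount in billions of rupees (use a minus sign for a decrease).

Asset purchase (from non-banks) 340 billion rupees: RBI balance sheet expands → +340B.
Government account inflow 36 billion rupees: reserves shift to a non-base liability → −36B.
FX sale 357 billion rupees: RBI balance sheet contracts → −357B.
OMO purchase (from banks) 260 billion rupees: RBI balance sheet expands → +260B.
Net: 340 − 36 − 357 + 260 = +207 billion.

+207 billion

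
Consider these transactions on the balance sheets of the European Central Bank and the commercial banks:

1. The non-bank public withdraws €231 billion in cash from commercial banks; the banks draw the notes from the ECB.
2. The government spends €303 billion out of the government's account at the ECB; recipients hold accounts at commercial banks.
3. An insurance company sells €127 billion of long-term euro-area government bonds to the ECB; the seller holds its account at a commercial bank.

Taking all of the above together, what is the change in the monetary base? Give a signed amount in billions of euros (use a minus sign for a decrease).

+€430 billion

ECB balance sheet:
  Assets:      Securities +€127B
  Liabilities: Bank reserves +€199B, Currency in circulation +€231B, Government deposits −€303B
Commercial banking system:
  Assets:      Reserves at CB +€199B
  Liabilities: Checkable deposits +€199B
Monetary base = currency + reserves: +€231B + (+€199B) = +€430 billion.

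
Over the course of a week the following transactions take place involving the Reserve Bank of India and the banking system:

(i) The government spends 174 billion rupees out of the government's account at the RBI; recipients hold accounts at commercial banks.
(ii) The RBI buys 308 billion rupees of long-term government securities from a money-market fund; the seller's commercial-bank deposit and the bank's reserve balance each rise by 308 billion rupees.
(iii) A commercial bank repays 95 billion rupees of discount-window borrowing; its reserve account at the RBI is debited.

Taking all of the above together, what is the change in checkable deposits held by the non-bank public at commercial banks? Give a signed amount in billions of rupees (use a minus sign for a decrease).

+482 billion

RBI balance sheet:
  Assets:      Securities +308B, Loans to banks −95B
  Liabilities: Bank reserves +387B, Government deposits −174B
Commercial banking system:
  Assets:      Reserves at CB +387B
  Liabilities: Checkable deposits +482B, Borrowings from CB −95B
So the change in checkable deposits held by the non-bank public at commercial banks is +482 billion.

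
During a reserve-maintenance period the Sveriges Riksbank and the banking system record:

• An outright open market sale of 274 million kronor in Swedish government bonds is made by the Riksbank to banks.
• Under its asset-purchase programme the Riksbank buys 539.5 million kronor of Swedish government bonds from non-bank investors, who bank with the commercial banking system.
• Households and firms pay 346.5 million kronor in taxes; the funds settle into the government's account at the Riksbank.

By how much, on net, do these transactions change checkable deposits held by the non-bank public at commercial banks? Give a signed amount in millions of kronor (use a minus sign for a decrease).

OMO sale (to banks) 274 million kronor: the counterparty is a bank, so public deposits are unchanged → 0.
Asset purchase (from non-banks) 539.5 million kronor: non-bank counterparties' bank balances rise → +539.5M.
Government account inflow 346.5 million kronor: non-bank counterparties' bank balances fall → −346.5M.
Net: 0 + 539.5 − 346.5 = +193 million.

+193 million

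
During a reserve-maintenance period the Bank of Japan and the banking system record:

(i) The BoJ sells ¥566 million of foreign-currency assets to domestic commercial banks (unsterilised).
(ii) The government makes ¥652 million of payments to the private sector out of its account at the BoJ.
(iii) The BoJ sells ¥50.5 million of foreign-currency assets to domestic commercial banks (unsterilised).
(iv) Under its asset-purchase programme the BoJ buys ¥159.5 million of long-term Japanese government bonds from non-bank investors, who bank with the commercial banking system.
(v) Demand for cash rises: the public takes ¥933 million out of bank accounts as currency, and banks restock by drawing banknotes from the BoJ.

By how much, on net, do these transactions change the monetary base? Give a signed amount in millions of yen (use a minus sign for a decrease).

+¥195 million

FX sale ¥566 million: BoJ balance sheet contracts → −¥566M.
Government spending ¥652 million: a non-base liability converts back to reserves → +¥652M.
FX sale ¥50.5 million: BoJ balance sheet contracts → −¥50.5M.
Asset purchase (from non-banks) ¥159.5 million: BoJ balance sheet expands → +¥159.5M.
Currency withdrawal ¥933 million: just a shift between currency and reserves — both are base money → 0.
Net: −566 + 652 − 50.5 + 159.5 + 0 = +¥195 million.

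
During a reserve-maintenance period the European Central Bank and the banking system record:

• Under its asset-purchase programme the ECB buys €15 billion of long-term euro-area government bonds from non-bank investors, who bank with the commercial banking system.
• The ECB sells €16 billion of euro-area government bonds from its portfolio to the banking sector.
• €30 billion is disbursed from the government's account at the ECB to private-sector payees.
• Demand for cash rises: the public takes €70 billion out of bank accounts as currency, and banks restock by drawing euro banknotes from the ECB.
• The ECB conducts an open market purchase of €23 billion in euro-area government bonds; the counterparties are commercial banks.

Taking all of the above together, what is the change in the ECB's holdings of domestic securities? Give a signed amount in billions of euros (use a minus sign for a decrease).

ECB balance sheet:
  Assets:      Securities +€22B
  Liabilities: Bank reserves −€18B, Currency in circulation +€70B, Government deposits −€30B
So the change in the ECB's holdings of domestic securities is +€22 billion.

+€22 billion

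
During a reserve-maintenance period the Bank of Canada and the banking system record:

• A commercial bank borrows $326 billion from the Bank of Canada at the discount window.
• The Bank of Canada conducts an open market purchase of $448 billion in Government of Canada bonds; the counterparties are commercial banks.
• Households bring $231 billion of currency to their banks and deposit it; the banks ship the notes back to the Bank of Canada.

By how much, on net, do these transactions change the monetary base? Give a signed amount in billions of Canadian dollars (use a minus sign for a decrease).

+$774 billion

Bank of Canada balance sheet:
  Assets:      Securities +$448B, Loans to banks +$326B
  Liabilities: Bank reserves +$1005B, Currency in circulation −$231B
Monetary base = currency + reserves: −$231B + (+$1005B) = +$774 billion.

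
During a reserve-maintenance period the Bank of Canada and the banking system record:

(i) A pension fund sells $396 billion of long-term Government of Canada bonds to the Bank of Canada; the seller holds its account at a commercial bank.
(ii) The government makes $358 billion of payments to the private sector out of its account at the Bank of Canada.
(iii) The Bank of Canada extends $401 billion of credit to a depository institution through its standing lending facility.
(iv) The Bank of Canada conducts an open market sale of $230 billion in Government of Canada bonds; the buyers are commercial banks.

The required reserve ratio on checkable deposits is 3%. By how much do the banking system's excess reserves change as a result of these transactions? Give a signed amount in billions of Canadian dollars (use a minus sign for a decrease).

Asset purchase (from non-banks) $396 billion: reserves +$396B, deposits +$396B.
Government spending $358 billion: reserves +$358B, deposits +$358B.
Discount-window loan $401 billion: reserves +$401B, deposits 0.
OMO sale (to banks) $230 billion: reserves −$230B, deposits 0.
Totals: Δreserves = +$925B, Δdeposits = +$754B.
Δrequired reserves = 3% × +$754B = +$22.62B.
Δexcess reserves = Δreserves − Δrequired = +$925B − (+$22.62B) = +$902.38 billion.

+$902.38 billion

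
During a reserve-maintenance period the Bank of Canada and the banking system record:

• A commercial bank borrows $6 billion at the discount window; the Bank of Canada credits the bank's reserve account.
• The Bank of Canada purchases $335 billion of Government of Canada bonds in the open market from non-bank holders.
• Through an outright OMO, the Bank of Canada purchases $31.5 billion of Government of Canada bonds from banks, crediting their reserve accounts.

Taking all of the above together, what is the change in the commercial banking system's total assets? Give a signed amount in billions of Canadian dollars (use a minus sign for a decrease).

+$341 billion

Discount-window loan $6 billion: bank balance sheets expand → +$6B.
Asset purchase (from non-banks) $335 billion: bank balance sheets expand → +$335B.
OMO purchase (from banks) $31.5 billion: just an asset swap on bank balance sheets → 0.
Net: 6 + 335 + 0 = +$341 billion.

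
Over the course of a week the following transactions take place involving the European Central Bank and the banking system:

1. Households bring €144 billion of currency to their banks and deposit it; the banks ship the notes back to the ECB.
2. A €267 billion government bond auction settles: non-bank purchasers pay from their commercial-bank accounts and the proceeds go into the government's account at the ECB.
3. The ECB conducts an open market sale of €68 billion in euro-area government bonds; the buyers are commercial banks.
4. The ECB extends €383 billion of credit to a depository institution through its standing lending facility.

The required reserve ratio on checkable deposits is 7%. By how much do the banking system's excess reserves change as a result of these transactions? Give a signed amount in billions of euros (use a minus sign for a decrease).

Currency deposit €144 billion: reserves +€144B, deposits +€144B.
Government account inflow €267 billion: reserves −€267B, deposits −€267B.
OMO sale (to banks) €68 billion: reserves −€68B, deposits 0.
Discount-window loan €383 billion: reserves +€383B, deposits 0.
Totals: Δreserves = +€192B, Δdeposits = −€123B.
Δrequired reserves = 7% × −€123B = −€8.61B.
Δexcess reserves = Δreserves − Δrequired = +€192B − (−€8.61B) = +€200.61 billion.

+€200.61 billion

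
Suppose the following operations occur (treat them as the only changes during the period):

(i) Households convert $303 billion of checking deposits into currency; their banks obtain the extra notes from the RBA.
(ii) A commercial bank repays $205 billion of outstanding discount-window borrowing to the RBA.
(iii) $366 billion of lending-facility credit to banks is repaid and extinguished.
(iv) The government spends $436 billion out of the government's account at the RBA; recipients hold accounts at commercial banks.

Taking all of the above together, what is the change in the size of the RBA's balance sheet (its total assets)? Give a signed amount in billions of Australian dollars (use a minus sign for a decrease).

Currency withdrawal $303 billion: only the composition of liabilities changes → 0.
Discount-window repayment $205 billion: an RBA asset is shed → −$205B.
Discount-window repayment $366 billion: an RBA asset is shed → −$366B.
Government spending $436 billion: only the composition of liabilities changes → 0.
Net: 0 − 205 − 366 + 0 = -$571 billion.

-$571 billion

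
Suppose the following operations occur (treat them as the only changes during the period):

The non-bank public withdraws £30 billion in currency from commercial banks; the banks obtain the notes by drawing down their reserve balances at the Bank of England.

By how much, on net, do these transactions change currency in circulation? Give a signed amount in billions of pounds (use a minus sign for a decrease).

+£30 billion

Bank of England balance sheet:
  Assets:      no change
  Liabilities: Bank reserves −£30B, Currency in circulation +£30B
So the change in currency in circulation is +£30 billion.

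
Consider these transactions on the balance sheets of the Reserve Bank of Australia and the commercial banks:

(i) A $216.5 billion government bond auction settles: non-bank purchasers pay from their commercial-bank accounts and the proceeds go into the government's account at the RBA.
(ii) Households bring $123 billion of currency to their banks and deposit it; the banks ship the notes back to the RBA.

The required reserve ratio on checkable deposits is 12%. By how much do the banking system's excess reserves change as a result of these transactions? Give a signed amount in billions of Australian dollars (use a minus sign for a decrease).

Government account inflow $216.5 billion: reserves −$216.5B, deposits −$216.5B.
Currency deposit $123 billion: reserves +$123B, deposits +$123B.
Totals: Δreserves = −$93.5B, Δdeposits = −$93.5B.
Δrequired reserves = 12% × −$93.5B = −$11.22B.
Δexcess reserves = Δreserves − Δrequired = −$93.5B − (−$11.22B) = -$82.28 billion.

-$82.28 billion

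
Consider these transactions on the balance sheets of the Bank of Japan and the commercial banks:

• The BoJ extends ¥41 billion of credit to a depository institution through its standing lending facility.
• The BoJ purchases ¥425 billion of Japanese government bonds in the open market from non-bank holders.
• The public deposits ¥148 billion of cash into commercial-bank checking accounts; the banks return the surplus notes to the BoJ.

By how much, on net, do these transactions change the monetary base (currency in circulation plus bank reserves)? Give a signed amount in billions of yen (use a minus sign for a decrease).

+¥466 billion

Discount-window loan ¥41 billion: BoJ balance sheet expands → +¥41B.
Asset purchase (from non-banks) ¥425 billion: BoJ balance sheet expands → +¥425B.
Currency deposit ¥148 billion: just a shift between currency and reserves — both are base money → 0.
Net: 41 + 425 + 0 = +¥466 billion.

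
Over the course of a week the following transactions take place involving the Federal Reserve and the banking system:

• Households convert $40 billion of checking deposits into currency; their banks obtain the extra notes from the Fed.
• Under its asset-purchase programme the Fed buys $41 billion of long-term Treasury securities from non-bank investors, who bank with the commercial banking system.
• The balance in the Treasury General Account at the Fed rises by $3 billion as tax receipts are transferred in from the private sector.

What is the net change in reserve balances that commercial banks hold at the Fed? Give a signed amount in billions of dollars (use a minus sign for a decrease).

Fed balance sheet:
  Assets:      Securities +$41B
  Liabilities: Bank reserves −$2B, Currency in circulation +$40B, Government deposits +$3B
Commercial banking system:
  Assets:      Reserves at CB −$2B
  Liabilities: Checkable deposits −$2B
So the change in reserve balances that commercial banks hold at the Fed is -$2 billion.

-$2 billion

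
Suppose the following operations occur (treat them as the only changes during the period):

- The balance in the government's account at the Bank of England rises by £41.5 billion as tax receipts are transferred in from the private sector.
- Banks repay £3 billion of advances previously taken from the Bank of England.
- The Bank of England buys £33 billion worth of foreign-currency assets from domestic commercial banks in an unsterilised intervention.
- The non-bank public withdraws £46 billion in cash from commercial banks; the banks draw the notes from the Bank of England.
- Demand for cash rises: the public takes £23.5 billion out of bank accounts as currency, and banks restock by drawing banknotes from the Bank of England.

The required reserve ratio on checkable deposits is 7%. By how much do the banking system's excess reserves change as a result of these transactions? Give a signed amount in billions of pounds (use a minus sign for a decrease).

-£73.23 billion

Government account inflow £41.5 billion: reserves −£41.5B, deposits −£41.5B.
Discount-window repayment £3 billion: reserves −£3B, deposits 0.
FX purchase £33 billion: reserves +£33B, deposits 0.
Currency withdrawal £46 billion: reserves −£46B, deposits −£46B.
Currency withdrawal £23.5 billion: reserves −£23.5B, deposits −£23.5B.
Totals: Δreserves = −£81B, Δdeposits = −£111B.
Δrequired reserves = 7% × −£111B = −£7.77B.
Δexcess reserves = Δreserves − Δrequired = −£81B − (−£7.77B) = -£73.23 billion.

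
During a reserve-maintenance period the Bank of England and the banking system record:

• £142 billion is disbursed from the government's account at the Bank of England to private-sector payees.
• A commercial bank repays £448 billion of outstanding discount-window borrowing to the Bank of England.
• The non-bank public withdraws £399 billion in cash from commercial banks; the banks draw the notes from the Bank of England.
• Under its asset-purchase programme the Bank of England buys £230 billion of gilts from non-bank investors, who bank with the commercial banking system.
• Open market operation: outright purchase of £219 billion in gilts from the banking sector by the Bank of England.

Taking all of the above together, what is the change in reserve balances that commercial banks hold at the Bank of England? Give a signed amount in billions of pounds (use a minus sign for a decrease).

-£256 billion

Government spending £142 billion: government payments flow into bank reserve accounts → +£142B.
Discount-window repayment £448 billion: repayment is debited from reserves → −£448B.
Currency withdrawal £399 billion: banks swap reserves for currency → −£399B.
Asset purchase (from non-banks) £230 billion: the Bank of England pays by crediting reserve accounts → +£230B.
OMO purchase (from banks) £219 billion: the Bank of England pays by crediting reserve accounts → +£219B.
Net: 142 − 448 − 399 + 230 + 219 = -£256 billion.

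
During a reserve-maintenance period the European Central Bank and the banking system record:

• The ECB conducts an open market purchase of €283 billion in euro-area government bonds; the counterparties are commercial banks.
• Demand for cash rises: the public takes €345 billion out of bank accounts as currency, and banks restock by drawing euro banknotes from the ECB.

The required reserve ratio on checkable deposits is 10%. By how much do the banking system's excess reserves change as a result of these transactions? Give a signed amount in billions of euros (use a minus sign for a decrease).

-€27.5 billion

OMO purchase (from banks) €283 billion: reserves +€283B, deposits 0.
Currency withdrawal €345 billion: reserves −€345B, deposits −€345B.
Totals: Δreserves = −€62B, Δdeposits = −€345B.
Δrequired reserves = 10% × −€345B = −€34.5B.
Δexcess reserves = Δreserves − Δrequired = −€62B − (−€34.5B) = -€27.5 billion.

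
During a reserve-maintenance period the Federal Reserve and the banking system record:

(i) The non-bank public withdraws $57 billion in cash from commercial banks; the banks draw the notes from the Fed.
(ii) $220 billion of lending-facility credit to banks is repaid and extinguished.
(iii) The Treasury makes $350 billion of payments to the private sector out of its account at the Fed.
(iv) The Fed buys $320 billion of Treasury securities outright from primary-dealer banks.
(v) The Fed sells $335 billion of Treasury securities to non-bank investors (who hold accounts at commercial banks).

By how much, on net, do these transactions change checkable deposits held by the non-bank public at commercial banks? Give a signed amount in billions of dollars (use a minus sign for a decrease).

Fed balance sheet:
  Assets:      Securities −$15B, Loans to banks −$220B
  Liabilities: Bank reserves +$58B, Currency in circulation +$57B, Government deposits −$350B
Commercial banking system:
  Assets:      Reserves at CB +$58B, Securities −$320B
  Liabilities: Checkable deposits −$42B, Borrowings from CB −$220B
So the change in checkable deposits held by the non-bank public at commercial banks is -$42 billion.

-$42 billion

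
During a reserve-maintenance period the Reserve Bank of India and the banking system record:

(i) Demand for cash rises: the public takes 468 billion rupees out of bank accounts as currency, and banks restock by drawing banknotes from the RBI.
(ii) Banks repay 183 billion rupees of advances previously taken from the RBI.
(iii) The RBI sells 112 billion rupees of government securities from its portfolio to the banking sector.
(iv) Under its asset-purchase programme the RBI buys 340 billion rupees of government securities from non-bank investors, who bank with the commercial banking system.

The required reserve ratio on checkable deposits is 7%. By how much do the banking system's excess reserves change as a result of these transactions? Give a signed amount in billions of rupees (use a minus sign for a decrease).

Currency withdrawal 468 billion rupees: reserves −468B, deposits −468B.
Discount-window repayment 183 billion rupees: reserves −183B, deposits 0.
OMO sale (to banks) 112 billion rupees: reserves −112B, deposits 0.
Asset purchase (from non-banks) 340 billion rupees: reserves +340B, deposits +340B.
Totals: Δreserves = −423B, Δdeposits = −128B.
Δrequired reserves = 7% × −128B = −8.96B.
Δexcess reserves = Δreserves − Δrequired = −423B − (−8.96B) = -414.04 billion.

-414.04 billion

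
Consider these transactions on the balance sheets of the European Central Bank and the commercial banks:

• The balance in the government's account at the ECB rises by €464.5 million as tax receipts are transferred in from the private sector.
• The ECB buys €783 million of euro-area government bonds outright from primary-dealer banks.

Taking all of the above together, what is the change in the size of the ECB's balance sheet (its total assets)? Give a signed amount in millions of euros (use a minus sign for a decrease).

+€783 million

ECB balance sheet:
  Assets:      Securities +€783M
  Liabilities: Bank reserves +€318.5M, Government deposits +€464.5M
Change in total ECB assets = +€783 million.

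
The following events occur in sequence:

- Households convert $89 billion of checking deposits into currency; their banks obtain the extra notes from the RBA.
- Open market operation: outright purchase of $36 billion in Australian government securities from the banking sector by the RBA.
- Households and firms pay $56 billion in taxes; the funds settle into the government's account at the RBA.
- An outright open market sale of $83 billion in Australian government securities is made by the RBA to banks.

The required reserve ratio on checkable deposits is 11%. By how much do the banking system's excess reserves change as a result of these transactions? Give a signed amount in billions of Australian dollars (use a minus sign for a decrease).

-$176.05 billion

Currency withdrawal $89 billion: reserves −$89B, deposits −$89B.
OMO purchase (from banks) $36 billion: reserves +$36B, deposits 0.
Government account inflow $56 billion: reserves −$56B, deposits −$56B.
OMO sale (to banks) $83 billion: reserves −$83B, deposits 0.
Totals: Δreserves = −$192B, Δdeposits = −$145B.
Δrequired reserves = 11% × −$145B = −$15.95B.
Δexcess reserves = Δreserves − Δrequired = −$192B − (−$15.95B) = -$176.05 billion.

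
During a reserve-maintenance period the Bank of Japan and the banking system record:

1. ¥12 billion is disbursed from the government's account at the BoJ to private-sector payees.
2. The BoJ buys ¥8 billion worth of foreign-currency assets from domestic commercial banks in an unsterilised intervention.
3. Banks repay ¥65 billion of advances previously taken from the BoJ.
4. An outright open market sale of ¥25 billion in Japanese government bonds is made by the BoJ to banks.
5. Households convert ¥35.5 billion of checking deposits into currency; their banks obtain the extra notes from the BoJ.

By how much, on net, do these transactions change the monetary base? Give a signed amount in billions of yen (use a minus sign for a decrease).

Government spending ¥12 billion: a non-base liability converts back to reserves → +¥12B.
FX purchase ¥8 billion: BoJ balance sheet expands → +¥8B.
Discount-window repayment ¥65 billion: BoJ balance sheet contracts → −¥65B.
OMO sale (to banks) ¥25 billion: BoJ balance sheet contracts → −¥25B.
Currency withdrawal ¥35.5 billion: just a shift between currency and reserves — both are base money → 0.
Net: 12 + 8 − 65 − 25 + 0 = -¥70 billion.

-¥70 billion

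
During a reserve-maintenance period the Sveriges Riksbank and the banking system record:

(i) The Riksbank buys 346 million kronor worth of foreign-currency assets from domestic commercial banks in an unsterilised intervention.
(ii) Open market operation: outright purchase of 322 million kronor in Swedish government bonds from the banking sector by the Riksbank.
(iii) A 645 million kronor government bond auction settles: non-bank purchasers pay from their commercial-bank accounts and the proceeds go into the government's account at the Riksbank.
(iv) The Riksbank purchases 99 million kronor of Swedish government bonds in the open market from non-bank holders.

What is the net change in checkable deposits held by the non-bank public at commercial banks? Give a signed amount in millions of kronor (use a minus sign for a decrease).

FX purchase 346 million kronor: the counterparty is a bank, so public deposits are unchanged → 0.
OMO purchase (from banks) 322 million kronor: the counterparty is a bank, so public deposits are unchanged → 0.
Government account inflow 645 million kronor: non-bank counterparties' bank balances fall → −645M.
Asset purchase (from non-banks) 99 million kronor: non-bank counterparties' bank balances rise → +99M.
Net: 0 + 0 − 645 + 99 = -546 million.

-546 million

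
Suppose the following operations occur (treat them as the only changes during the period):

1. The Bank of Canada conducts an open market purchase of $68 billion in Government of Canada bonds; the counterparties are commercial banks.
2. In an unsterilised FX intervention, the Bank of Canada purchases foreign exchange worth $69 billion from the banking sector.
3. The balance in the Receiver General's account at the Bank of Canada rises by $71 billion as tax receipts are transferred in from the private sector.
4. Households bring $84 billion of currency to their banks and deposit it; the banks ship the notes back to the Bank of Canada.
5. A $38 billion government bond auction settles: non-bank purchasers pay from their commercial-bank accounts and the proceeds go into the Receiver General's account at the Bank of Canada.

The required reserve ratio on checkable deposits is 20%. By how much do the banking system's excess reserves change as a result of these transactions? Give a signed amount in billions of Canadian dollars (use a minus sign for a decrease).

+$117 billion

OMO purchase (from banks) $68 billion: reserves +$68B, deposits 0.
FX purchase $69 billion: reserves +$69B, deposits 0.
Government account inflow $71 billion: reserves −$71B, deposits −$71B.
Currency deposit $84 billion: reserves +$84B, deposits +$84B.
Government account inflow $38 billion: reserves −$38B, deposits −$38B.
Totals: Δreserves = +$112B, Δdeposits = −$25B.
Δrequired reserves = 20% × −$25B = −$5B.
Δexcess reserves = Δreserves − Δrequired = +$112B − (−$5B) = +$117 billion.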